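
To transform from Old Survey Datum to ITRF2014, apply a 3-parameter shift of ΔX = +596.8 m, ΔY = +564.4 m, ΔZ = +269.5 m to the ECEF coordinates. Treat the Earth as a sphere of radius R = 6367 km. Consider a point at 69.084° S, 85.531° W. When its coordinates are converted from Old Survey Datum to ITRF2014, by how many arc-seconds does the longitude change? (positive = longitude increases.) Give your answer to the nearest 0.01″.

Δλ = 57.98″

sin φ = -0.934105, cos φ = 0.356999, sin λ = -0.996960, cos λ = 0.077920.
East component: ΔE = −sin λ·ΔX + cos λ·ΔY = −(-0.996960)(596.8) + (0.077920)(564.4) = 638.96 m.
1° of latitude spans πR/180 = 111125 m; at latitude φ, 1° of longitude spans that × cos φ = 39671.5 m, so Δλ = 638.96 / 39671.5 × 3600 = 57.983″.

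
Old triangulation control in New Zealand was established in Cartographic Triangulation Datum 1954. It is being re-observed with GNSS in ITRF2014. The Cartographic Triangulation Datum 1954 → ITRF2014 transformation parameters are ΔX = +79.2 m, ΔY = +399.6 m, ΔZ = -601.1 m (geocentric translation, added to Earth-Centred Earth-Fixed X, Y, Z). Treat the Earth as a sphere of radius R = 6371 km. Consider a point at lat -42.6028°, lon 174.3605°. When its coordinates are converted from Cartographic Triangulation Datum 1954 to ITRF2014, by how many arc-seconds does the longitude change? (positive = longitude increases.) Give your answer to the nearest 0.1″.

sin φ = -0.676912, cos φ = 0.736064, sin λ = 0.098269, cos λ = -0.995160.
East component: ΔE = −sin λ·ΔX + cos λ·ΔY = −(0.098269)(79.2) + (-0.995160)(399.6) = -405.45 m.
1° of latitude spans πR/180 = 111195 m; at latitude φ, 1° of longitude spans that × cos φ = 81846.6 m, so Δλ = -405.45 / 81846.6 × 3600 = -17.834″.

Δλ = -17.8″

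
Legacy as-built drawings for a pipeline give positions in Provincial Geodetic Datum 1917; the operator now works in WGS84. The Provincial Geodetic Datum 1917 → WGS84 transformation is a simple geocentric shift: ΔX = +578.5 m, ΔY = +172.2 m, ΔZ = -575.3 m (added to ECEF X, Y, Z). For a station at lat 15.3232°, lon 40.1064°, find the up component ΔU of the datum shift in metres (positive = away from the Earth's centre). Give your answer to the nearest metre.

ΔU = 382 m

At φ = 15.3232°, λ = 40.1064°: sin φ = 0.264264, cos φ = 0.964450, sin λ = 0.644209, cos λ = 0.764849.
ΔU = cos φ cos λ·ΔX + cos φ sin λ·ΔY + sin φ·ΔZ = (0.964450)(0.764849)(578.5) + (0.964450)(0.644209)(172.2) + (0.264264)(-575.3) = 381.69 m.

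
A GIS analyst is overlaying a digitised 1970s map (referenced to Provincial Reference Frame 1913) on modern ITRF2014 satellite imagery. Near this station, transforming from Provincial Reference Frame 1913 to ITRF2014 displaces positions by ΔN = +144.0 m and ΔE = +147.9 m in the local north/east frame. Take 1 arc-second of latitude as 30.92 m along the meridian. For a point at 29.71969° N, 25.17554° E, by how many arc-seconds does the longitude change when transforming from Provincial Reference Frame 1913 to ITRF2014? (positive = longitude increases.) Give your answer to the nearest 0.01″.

Δλ = 5.51″

At latitude 29.71969°, cos φ = 0.868461.
1″ of longitude at this latitude = 30.92 × cos φ = 26.8528 m, so Δλ = 147.9 / 26.8528 = 5.508″.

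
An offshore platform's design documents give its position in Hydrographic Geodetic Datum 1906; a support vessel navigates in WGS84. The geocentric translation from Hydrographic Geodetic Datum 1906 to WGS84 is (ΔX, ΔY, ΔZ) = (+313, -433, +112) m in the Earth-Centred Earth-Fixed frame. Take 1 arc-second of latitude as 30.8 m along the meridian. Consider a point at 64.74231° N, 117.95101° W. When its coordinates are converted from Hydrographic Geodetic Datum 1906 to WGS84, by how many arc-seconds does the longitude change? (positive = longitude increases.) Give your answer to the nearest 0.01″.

sin φ = 0.904398, cos φ = 0.426690, sin λ = -0.883349, cos λ = -0.468716.
East component: ΔE = −sin λ·ΔX + cos λ·ΔY = −(-0.883349)(313) + (-0.468716)(-433) = 479.44 m.
1° of latitude spans 3600 × 30.80 = 110880 m; at latitude φ, 1° of longitude spans that × cos φ = 47311.4 m, so Δλ = 479.44 / 47311.4 × 3600 = 36.482″.

Δλ = 36.48″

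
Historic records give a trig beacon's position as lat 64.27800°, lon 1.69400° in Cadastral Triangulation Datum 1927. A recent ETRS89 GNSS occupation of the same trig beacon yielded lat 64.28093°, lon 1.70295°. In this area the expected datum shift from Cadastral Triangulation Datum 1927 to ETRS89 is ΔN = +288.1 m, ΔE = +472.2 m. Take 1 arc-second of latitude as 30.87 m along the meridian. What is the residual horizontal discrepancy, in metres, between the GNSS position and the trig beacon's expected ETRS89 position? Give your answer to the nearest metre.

55 m

Observed coordinate differences: Δφ = +0.00293°, Δλ = +0.00895°.
Converting to metres (1° lat = 111132 m, cos φ = 0.434005): observed ΔN = 325.6 m, observed ΔE = 431.7 m.
Subtracting the expected shift leaves a residual of 325.6 − (288.1) = 37.5 m north and 431.7 − (472.2) = -40.5 m east.
Residual distance = √(37.5² + (-40.5)²) = 55.2 m.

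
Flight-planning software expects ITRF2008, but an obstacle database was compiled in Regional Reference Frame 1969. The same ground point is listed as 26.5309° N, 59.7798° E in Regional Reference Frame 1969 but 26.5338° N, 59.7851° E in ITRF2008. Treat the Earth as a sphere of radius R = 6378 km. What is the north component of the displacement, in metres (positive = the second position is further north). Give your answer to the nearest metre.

ΔN = 323 m

Δφ = 26.5338° − 26.5309° = +0.0029°; Δλ = 59.7851° − 59.7798° = +0.0053°.
1° along a meridian = πR/180 = 111317 m.
ΔN = Δφ × 111317 = 322.8 m; ΔE = Δλ × 111317 × cos(26.5309°) = +0.0053 × 111317 × 0.894694 = 527.9 m.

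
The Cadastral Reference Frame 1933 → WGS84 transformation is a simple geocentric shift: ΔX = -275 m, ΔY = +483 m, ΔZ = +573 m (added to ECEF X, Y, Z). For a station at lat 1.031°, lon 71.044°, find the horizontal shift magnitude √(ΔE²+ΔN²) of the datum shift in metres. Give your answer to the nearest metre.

The local east axis at (φ, λ) is (−sin λ, cos λ, 0), so ΔE = −sin(71.044°)·(-275) + cos(71.044°)·483 = 416.98 m.
The local north axis is (−sin φ cos λ, −sin φ sin λ, cos φ), giving ΔN = 1.607 − 8.219 + 572.907 = 566.30 m.
Horizontal magnitude = √(ΔE² + ΔN²) = √(416.98² + 566.30²) = 703.25 m.

703 m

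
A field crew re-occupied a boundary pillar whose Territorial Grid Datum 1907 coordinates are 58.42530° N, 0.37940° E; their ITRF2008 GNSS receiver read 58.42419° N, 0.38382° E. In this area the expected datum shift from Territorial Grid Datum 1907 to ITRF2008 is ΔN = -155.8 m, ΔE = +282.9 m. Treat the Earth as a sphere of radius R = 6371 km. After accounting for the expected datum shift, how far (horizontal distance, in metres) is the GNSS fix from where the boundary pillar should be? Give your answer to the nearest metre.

41 m

Observed coordinate differences: Δφ = -0.00111°, Δλ = +0.00442°.
Converting to metres (1° lat = 111195 m, cos φ = 0.523610): observed ΔN = -123.4 m, observed ΔE = 257.3 m.
Subtracting the expected shift leaves a residual of -123.4 − (-155.8) = 32.4 m north and 257.3 − (282.9) = -25.6 m east.
Residual distance = √(32.4² + (-25.6)²) = 41.2 m.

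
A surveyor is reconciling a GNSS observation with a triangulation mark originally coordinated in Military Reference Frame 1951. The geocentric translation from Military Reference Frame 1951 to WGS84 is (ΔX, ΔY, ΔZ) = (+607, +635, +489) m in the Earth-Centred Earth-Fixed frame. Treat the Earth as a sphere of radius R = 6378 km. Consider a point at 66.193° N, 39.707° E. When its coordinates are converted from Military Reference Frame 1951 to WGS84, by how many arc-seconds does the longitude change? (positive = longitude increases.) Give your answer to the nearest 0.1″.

sin φ = 0.914910, cos φ = 0.403657, sin λ = 0.638862, cos λ = 0.769322.
East component: ΔE = −sin λ·ΔX + cos λ·ΔY = −(0.638862)(607) + (0.769322)(635) = 100.73 m.
1° of latitude spans πR/180 = 111317 m; at latitude φ, 1° of longitude spans that × cos φ = 44933.9 m, so Δλ = 100.73 / 44933.9 × 3600 = 8.070″.

Δλ = 8.1″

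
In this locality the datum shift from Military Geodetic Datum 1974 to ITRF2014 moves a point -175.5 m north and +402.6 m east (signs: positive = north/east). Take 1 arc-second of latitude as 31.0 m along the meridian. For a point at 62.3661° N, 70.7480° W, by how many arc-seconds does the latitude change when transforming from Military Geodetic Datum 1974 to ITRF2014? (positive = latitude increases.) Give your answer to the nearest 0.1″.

Δφ = -5.7″

1″ of latitude = 31.00 m, so Δφ = -175.5 / 31.00 = -5.661″.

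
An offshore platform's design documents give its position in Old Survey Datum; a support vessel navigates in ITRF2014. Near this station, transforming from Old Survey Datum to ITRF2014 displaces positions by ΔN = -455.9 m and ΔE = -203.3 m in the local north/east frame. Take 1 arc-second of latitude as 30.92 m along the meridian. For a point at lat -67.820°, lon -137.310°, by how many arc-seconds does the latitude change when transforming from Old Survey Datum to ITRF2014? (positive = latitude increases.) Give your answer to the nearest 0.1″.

Δφ = -14.7″

1″ of latitude = 30.92 m, so Δφ = -455.9 / 30.92 = -14.745″.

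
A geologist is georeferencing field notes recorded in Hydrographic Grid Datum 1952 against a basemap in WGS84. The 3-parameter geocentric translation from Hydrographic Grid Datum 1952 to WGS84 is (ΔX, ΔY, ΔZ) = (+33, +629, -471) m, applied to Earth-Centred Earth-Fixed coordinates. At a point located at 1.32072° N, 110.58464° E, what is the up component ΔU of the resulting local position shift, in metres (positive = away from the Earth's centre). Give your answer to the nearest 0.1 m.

ΔU = 566.2 m

At φ = 1.32072°, λ = 110.58464°: sin φ = 0.023049, cos φ = 0.999734, sin λ = 0.936154, cos λ = -0.351591.
ΔU = cos φ cos λ·ΔX + cos φ sin λ·ΔY + sin φ·ΔZ = (0.999734)(-0.351591)(33) + (0.999734)(0.936154)(629) + (0.023049)(-471) = 566.23 m.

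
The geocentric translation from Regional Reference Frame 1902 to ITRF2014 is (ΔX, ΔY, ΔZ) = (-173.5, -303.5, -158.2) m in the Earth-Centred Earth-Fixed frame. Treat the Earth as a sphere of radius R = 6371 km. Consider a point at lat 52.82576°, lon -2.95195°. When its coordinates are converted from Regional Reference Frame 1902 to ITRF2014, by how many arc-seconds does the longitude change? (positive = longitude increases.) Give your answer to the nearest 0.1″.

sin φ = 0.796802, cos φ = 0.604241, sin λ = -0.051498, cos λ = 0.998673.
East component: ΔE = −sin λ·ΔX + cos λ·ΔY = −(-0.051498)(-173.5) + (0.998673)(-303.5) = -312.03 m.
1° of latitude spans πR/180 = 111195 m; at latitude φ, 1° of longitude spans that × cos φ = 67188.5 m, so Δλ = -312.03 / 67188.5 × 3600 = -16.719″.

Δλ = -16.7″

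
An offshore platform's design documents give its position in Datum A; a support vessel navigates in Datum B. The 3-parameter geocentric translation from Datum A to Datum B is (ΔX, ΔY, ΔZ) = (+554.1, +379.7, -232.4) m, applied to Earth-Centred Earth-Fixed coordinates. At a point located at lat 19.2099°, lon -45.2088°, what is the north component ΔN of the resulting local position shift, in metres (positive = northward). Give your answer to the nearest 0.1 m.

ΔN = -259.2 m

At φ = 19.2099°, λ = -45.2088°: sin φ = 0.329030, cos φ = 0.944320, sin λ = -0.709679, cos λ = 0.704525.
ΔN = −sin φ cos λ·ΔX − sin φ sin λ·ΔY + cos φ·ΔZ = −(0.329030)(0.704525)(554.1) − (0.329030)(-0.709679)(379.7) + (0.944320)(-232.4) = -259.24 m.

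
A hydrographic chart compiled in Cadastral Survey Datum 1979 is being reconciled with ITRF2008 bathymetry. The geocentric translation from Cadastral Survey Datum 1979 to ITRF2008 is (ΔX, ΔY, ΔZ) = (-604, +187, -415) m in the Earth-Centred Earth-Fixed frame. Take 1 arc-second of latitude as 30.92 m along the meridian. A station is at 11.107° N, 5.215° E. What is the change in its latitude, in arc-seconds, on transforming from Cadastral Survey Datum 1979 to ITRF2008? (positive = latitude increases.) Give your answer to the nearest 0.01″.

sin φ = 0.192642, cos φ = 0.981269, sin λ = 0.090893, cos λ = 0.995861.
North component: ΔN = −sin φ cos λ·ΔX − sin φ sin λ·ΔY + cos φ·ΔZ = −(0.192642)(0.995861)(-604) − (0.192642)(0.090893)(187) + (0.981269)(-415) = -294.63 m.
1° of latitude spans 3600 × 30.92 = 111312 m, so Δφ = -294.63 / 111312 × 3600 = -9.529″.

Δφ = -9.53″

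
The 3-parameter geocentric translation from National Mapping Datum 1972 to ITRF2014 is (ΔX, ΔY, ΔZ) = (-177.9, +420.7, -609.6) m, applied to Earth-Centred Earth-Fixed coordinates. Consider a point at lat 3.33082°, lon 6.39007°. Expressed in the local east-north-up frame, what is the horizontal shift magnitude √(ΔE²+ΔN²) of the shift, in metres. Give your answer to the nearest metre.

744 m

At φ = 3.33082°, λ = 6.39007°: sin φ = 0.058101, cos φ = 0.998311, sin λ = 0.111297, cos λ = 0.993787.
ΔE = −sin λ·ΔX + cos λ·ΔY = −(0.111297)·(-177.9) + (0.993787)·(420.7) = 437.89 m.
ΔN = −sin φ cos λ·ΔX − sin φ sin λ·ΔY + cos φ·ΔZ = −(0.058101)(0.993787)(-177.9) − (0.058101)(0.111297)(420.7) + (0.998311)(-609.6) = -601.02 m.
Horizontal magnitude = √(ΔE² + ΔN²) = √(437.89² + (-601.02)²) = 743.62 m.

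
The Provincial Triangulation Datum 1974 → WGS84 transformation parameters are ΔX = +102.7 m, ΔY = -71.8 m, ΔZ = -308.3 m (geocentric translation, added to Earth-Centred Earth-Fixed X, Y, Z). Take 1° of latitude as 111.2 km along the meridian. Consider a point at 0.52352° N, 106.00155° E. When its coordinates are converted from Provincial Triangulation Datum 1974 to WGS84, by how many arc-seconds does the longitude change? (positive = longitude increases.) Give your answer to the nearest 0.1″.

Δλ = -2.6″

sin φ = 0.009137, cos φ = 0.999958, sin λ = 0.961254, cos λ = -0.275663.
East component: ΔE = −sin λ·ΔX + cos λ·ΔY = −(0.961254)(102.7) + (-0.275663)(-71.8) = -78.93 m.
1° of latitude spans 111200 m; at latitude φ, 1° of longitude spans that × cos φ = 111195.4 m, so Δλ = -78.93 / 111195.4 × 3600 = -2.555″.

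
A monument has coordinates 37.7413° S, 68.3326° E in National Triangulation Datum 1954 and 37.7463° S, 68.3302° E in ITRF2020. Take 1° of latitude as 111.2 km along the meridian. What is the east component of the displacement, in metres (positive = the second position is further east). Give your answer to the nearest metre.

Δφ = -37.7463° − -37.7413° = -0.0050°; Δλ = 68.3302° − 68.3326° = -0.0024°.
ΔN = Δφ × 111200 = -556.0 m; ΔE = Δλ × 111200 × cos(-37.7413°) = -0.0024 × 111200 × 0.790783 = -211.0 m.

ΔE = -211 m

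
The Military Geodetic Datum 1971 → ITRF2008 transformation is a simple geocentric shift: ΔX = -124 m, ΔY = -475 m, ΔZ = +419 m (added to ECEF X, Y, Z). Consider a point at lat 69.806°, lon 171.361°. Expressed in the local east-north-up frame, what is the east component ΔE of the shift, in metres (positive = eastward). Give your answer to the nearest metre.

ΔE = 488 m

The local east axis at (φ, λ) is (−sin λ, cos λ, 0), so ΔE = −sin(171.361°)·(-124) + cos(171.361°)·(-475) = 488.24 m.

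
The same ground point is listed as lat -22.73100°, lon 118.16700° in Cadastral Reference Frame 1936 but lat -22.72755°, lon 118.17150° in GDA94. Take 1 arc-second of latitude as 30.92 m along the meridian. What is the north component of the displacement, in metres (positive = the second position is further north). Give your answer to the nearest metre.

ΔN = 384 m

Δφ = -22.72755° − -22.73100° = +0.00345°; Δλ = 118.17150° − 118.16700° = +0.00450°.
1° of latitude = 3600 × 30.92 = 111312 m.
ΔN = Δφ × 111312 = 384.0 m; ΔE = Δλ × 111312 × cos(-22.73100°) = +0.00450 × 111312 × 0.922329 = 462.0 m.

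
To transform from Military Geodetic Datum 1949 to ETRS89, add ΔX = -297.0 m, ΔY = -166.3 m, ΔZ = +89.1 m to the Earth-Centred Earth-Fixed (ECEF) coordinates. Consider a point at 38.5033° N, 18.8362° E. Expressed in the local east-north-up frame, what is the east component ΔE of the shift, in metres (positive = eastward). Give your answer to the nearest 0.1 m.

The local east axis at (φ, λ) is (−sin λ, cos λ, 0), so ΔE = −sin(18.8362°)·(-297.0) + cos(18.8362°)·(-166.3) = -61.50 m.

ΔE = -61.5 m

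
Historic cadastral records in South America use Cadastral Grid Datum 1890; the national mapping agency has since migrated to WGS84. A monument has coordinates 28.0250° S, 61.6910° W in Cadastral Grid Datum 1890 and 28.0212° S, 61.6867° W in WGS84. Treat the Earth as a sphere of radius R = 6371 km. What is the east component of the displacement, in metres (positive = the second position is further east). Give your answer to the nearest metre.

ΔE = 422 m

Δφ = -28.0212° − -28.0250° = +0.0038°; Δλ = -61.6867° − -61.6910° = +0.0043°.
1° along a meridian = πR/180 = 111195 m.
ΔN = Δφ × 111195 = 422.5 m; ΔE = Δλ × 111195 × cos(-28.0250°) = +0.0043 × 111195 × 0.882743 = 422.1 m.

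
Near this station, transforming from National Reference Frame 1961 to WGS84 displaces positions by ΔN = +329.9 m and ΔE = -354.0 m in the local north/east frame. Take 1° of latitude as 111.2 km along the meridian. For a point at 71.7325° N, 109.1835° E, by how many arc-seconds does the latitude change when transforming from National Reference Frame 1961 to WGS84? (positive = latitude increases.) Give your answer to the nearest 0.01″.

Δφ = 10.68″

1° of latitude = 111.2 km, so Δφ = 329.9 / 111200 = 0.0029667° = 10.680″.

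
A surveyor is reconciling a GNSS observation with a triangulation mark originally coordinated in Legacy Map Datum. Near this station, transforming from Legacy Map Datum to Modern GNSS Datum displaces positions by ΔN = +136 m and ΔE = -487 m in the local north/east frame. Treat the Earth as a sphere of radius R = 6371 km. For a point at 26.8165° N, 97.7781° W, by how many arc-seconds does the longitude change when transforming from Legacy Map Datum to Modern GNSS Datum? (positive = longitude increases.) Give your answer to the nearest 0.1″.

Δλ = -17.7″

At latitude 26.8165°, cos φ = 0.892456.
One radian of longitude at latitude φ spans R cos φ, so Δλ = ΔE / (R cos φ) = -487.0 / (6371000 × 0.892456) = -8.5651e-05 rad = -17.667″.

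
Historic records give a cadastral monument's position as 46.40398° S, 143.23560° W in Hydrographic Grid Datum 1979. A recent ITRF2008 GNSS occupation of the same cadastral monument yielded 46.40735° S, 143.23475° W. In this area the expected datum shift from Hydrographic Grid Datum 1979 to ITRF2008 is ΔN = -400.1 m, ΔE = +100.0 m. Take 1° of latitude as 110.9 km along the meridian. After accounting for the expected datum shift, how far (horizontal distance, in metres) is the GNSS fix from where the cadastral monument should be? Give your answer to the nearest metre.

Observed coordinate differences: Δφ = -0.00337°, Δλ = +0.00085°.
Converting to metres (1° lat = 110900 m, cos φ = 0.689569): observed ΔN = -373.7 m, observed ΔE = 65.0 m.
Subtracting the expected shift leaves a residual of -373.7 − (-400.1) = 26.4 m north and 65.0 − (100.0) = -35.0 m east.
Residual distance = √(26.4² + (-35.0)²) = 43.8 m.

44 m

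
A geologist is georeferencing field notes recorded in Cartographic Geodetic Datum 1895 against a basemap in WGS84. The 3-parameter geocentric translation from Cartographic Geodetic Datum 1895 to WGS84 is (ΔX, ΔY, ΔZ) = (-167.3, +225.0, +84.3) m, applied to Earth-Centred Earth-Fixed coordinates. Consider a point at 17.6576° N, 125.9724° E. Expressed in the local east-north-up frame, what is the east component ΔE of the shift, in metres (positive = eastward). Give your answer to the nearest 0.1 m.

ΔE = 3.2 m

At φ = 17.6576°, λ = 125.9724°: sin φ = 0.303328, cos φ = 0.952886, sin λ = 0.809300, cos λ = -0.587395.
ΔE = −sin λ·ΔX + cos λ·ΔY = −(0.809300)·(-167.3) + (-0.587395)·(225.0) = 3.23 m.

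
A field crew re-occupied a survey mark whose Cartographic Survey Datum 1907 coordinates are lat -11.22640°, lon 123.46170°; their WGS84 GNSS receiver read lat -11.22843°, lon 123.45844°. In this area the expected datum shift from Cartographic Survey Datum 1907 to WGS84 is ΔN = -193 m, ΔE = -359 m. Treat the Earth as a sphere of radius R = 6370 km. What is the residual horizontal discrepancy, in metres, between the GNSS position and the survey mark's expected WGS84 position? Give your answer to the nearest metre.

Observed coordinate differences: Δφ = -0.00203°, Δλ = -0.00326°.
Converting to metres (1° lat = 111177 m, cos φ = 0.980866): observed ΔN = -225.7 m, observed ΔE = -355.5 m.
Subtracting the expected shift leaves a residual of -225.7 − (-193) = -32.7 m north and -355.5 − (-359) = 3.5 m east.
Residual distance = √((-32.7)² + 3.5²) = 32.9 m.

33 m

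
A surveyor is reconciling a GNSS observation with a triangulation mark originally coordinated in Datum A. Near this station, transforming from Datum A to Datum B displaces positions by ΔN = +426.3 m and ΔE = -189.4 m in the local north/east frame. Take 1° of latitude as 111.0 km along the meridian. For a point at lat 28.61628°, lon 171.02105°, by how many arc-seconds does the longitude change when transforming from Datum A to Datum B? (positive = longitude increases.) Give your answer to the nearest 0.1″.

Δλ = -7.0″

At latitude 28.61628°, cos φ = 0.877847.
1° of longitude at this latitude = 111.0 × cos φ = 97.44 km, so Δλ = -189.4 / 97441.0 = -0.0019437° = -6.997″.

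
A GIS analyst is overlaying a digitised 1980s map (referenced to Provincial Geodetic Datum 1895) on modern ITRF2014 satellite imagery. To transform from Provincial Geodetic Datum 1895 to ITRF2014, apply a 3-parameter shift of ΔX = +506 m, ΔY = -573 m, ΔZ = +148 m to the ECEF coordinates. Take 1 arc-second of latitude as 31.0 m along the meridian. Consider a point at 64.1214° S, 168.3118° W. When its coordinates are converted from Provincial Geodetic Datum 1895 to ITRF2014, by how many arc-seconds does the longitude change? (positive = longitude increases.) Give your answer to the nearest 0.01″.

sin φ = -0.899721, cos φ = 0.436466, sin λ = -0.202586, cos λ = -0.979265.
East component: ΔE = −sin λ·ΔX + cos λ·ΔY = −(-0.202586)(506) + (-0.979265)(-573) = 663.63 m.
1° of latitude spans 3600 × 31.00 = 111600 m; at latitude φ, 1° of longitude spans that × cos φ = 48709.6 m, so Δλ = 663.63 / 48709.6 × 3600 = 49.047″.

Δλ = 49.05″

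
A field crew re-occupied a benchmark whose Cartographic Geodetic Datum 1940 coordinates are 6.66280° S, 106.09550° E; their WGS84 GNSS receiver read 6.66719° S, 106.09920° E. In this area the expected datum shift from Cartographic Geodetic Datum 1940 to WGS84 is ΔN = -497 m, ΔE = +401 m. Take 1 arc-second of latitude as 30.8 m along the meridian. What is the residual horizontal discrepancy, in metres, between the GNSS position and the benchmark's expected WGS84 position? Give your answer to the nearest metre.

Observed coordinate differences: Δφ = -0.00439°, Δλ = +0.00370°.
Converting to metres (1° lat = 110880 m, cos φ = 0.993246): observed ΔN = -486.8 m, observed ΔE = 407.5 m.
Subtracting the expected shift leaves a residual of -486.8 − (-497) = 10.2 m north and 407.5 − (401) = 6.5 m east.
Residual distance = √(10.2² + 6.5²) = 12.1 m.

12 m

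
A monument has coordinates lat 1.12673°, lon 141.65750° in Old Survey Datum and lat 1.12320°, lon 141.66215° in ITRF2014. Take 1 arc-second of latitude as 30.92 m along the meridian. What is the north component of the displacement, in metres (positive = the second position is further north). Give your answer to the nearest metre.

ΔN = -393 m

Δφ = 1.12320° − 1.12673° = -0.00353°; Δλ = 141.66215° − 141.65750° = +0.00465°.
1° of latitude = 3600 × 30.92 = 111312 m.
ΔN = Δφ × 111312 = -392.9 m; ΔE = Δλ × 111312 × cos(1.12673°) = +0.00465 × 111312 × 0.999807 = 517.5 m.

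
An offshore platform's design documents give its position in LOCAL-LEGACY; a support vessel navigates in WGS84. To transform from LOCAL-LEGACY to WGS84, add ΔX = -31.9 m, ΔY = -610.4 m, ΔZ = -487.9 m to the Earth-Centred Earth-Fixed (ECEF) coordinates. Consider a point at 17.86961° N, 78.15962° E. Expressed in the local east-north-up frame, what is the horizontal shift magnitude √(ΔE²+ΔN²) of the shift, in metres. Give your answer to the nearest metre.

At φ = 17.86961°, λ = 78.15962°: sin φ = 0.306852, cos φ = 0.951757, sin λ = 0.978723, cos λ = 0.205186.
ΔE = −sin λ·ΔX + cos λ·ΔY = −(0.978723)·(-31.9) + (0.205186)·(-610.4) = -94.02 m.
ΔN = −sin φ cos λ·ΔX − sin φ sin λ·ΔY + cos φ·ΔZ = −(0.306852)(0.205186)(-31.9) − (0.306852)(0.978723)(-610.4) + (0.951757)(-487.9) = -279.04 m.
Horizontal magnitude = √(ΔE² + ΔN²) = √((-94.02)² + (-279.04)²) = 294.45 m.

294 m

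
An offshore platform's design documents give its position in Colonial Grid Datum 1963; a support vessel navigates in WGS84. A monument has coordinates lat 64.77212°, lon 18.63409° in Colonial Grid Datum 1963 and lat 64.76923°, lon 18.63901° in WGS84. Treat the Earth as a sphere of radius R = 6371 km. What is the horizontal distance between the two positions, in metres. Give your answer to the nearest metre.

397 m

Δφ = 64.76923° − 64.77212° = -0.00289°; Δλ = 18.63901° − 18.63409° = +0.00492°.
1° along a meridian = πR/180 = 111195 m.
ΔN = Δφ × 111195 = -321.4 m; ΔE = Δλ × 111195 × cos(64.77212°) = +0.00492 × 111195 × 0.426220 = 233.2 m.
Distance = √(ΔE² + ΔN²) = √(233.2² + (-321.4)²) = 397.0 m.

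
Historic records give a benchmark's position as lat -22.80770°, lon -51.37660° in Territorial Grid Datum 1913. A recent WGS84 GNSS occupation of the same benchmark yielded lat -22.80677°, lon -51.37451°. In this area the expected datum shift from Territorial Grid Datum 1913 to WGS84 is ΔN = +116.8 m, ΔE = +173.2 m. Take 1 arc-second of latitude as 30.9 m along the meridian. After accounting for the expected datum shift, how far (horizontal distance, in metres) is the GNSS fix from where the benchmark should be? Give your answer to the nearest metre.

Observed coordinate differences: Δφ = +0.00093°, Δλ = +0.00209°.
Converting to metres (1° lat = 111240 m, cos φ = 0.921811): observed ΔN = 103.5 m, observed ΔE = 214.3 m.
Subtracting the expected shift leaves a residual of 103.5 − (116.8) = -13.3 m north and 214.3 − (173.2) = 41.1 m east.
Residual distance = √((-13.3)² + 41.1²) = 43.2 m.

43 m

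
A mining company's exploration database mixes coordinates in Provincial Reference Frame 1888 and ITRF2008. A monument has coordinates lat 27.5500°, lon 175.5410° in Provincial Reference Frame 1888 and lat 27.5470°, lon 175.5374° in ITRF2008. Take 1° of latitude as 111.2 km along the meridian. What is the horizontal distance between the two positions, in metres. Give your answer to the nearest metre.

487 m

Δφ = 27.5470° − 27.5500° = -0.0030°; Δλ = 175.5374° − 175.5410° = -0.0036°.
ΔN = Δφ × 111200 = -333.6 m; ΔE = Δλ × 111200 × cos(27.5500°) = -0.0036 × 111200 × 0.886608 = -354.9 m.
Distance = √(ΔE² + ΔN²) = √((-354.9)² + (-333.6)²) = 487.1 m.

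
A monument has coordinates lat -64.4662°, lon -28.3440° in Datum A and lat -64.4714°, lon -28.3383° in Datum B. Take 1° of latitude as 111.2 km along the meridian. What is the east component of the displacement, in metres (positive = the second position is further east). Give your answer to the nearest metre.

ΔE = 273 m

Δφ = -64.4714° − -64.4662° = -0.0052°; Δλ = -28.3383° − -28.3440° = +0.0057°.
ΔN = Δφ × 111200 = -578.2 m; ΔE = Δλ × 111200 × cos(-64.4662°) = +0.0057 × 111200 × 0.431043 = 273.2 m.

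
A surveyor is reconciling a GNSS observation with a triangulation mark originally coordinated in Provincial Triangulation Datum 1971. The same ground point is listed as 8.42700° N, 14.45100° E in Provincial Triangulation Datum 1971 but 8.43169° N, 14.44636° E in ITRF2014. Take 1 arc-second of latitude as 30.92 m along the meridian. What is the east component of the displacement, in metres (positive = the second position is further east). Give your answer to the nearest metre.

Δφ = 8.43169° − 8.42700° = +0.00469°; Δλ = 14.44636° − 14.45100° = -0.00464°.
1° of latitude = 3600 × 30.92 = 111312 m.
ΔN = Δφ × 111312 = 522.1 m; ΔE = Δλ × 111312 × cos(8.42700°) = -0.00464 × 111312 × 0.989203 = -510.9 m.

ΔE = -511 m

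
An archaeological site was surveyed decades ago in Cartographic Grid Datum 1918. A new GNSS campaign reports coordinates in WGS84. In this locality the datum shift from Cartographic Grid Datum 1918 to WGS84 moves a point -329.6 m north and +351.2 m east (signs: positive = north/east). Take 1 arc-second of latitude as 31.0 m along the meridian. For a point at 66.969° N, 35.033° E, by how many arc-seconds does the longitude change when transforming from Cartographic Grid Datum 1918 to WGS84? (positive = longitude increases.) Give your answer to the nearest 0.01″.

Δλ = 28.96″

At latitude 66.969°, cos φ = 0.391229.
1″ of longitude at this latitude = 31.00 × cos φ = 12.1281 m, so Δλ = 351.2 / 12.1281 = 28.958″.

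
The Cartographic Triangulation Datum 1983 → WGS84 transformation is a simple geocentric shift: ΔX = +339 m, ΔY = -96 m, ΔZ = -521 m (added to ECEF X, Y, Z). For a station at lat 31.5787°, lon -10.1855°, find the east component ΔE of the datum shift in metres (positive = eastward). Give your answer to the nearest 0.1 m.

The local east axis at (φ, λ) is (−sin λ, cos λ, 0), so ΔE = −sin(-10.1855°)·339 + cos(-10.1855°)·(-96) = -34.54 m.

ΔE = -34.5 m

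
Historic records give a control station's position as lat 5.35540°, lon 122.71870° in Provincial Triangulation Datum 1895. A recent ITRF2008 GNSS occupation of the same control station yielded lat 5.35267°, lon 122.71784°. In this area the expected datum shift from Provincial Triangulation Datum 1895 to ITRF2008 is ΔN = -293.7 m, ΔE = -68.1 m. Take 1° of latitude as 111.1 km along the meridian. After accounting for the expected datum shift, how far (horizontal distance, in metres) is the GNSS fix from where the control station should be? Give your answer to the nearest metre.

Observed coordinate differences: Δφ = -0.00273°, Δλ = -0.00086°.
Converting to metres (1° lat = 111100 m, cos φ = 0.995635): observed ΔN = -303.3 m, observed ΔE = -95.1 m.
Subtracting the expected shift leaves a residual of -303.3 − (-293.7) = -9.6 m north and -95.1 − (-68.1) = -27.0 m east.
Residual distance = √((-9.6)² + (-27.0)²) = 28.7 m.

29 m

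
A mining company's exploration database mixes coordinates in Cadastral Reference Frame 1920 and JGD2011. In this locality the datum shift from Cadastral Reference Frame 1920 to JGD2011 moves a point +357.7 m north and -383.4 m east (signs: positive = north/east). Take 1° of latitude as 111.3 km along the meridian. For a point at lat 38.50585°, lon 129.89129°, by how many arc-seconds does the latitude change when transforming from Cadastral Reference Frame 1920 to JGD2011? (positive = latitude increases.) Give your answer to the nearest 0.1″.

Δφ = 11.6″

1° of latitude = 111.3 km, so Δφ = 357.7 / 111300 = 0.0032138° = 11.570″.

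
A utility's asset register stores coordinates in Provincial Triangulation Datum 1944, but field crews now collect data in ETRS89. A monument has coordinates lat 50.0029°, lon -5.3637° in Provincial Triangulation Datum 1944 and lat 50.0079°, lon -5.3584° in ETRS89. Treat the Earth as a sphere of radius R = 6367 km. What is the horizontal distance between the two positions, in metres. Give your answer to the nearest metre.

672 m

Δφ = 50.0079° − 50.0029° = +0.0050°; Δλ = -5.3584° − -5.3637° = +0.0053°.
1° along a meridian = πR/180 = 111125 m.
ΔN = Δφ × 111125 = 555.6 m; ΔE = Δλ × 111125 × cos(50.0029°) = +0.0053 × 111125 × 0.642749 = 378.6 m.
Distance = √(ΔE² + ΔN²) = √(378.6² + 555.6²) = 672.3 m.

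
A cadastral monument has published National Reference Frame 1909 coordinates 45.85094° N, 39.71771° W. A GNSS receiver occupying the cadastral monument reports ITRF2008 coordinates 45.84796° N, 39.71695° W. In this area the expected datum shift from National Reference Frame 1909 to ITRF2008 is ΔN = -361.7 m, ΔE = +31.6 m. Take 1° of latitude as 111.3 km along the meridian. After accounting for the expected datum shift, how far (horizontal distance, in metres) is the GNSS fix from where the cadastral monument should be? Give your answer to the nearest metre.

Observed coordinate differences: Δφ = -0.00298°, Δλ = +0.00076°.
Converting to metres (1° lat = 111300 m, cos φ = 0.696527): observed ΔN = -331.7 m, observed ΔE = 58.9 m.
Subtracting the expected shift leaves a residual of -331.7 − (-361.7) = 30.0 m north and 58.9 − (31.6) = 27.3 m east.
Residual distance = √(30.0² + 27.3²) = 40.6 m.

41 m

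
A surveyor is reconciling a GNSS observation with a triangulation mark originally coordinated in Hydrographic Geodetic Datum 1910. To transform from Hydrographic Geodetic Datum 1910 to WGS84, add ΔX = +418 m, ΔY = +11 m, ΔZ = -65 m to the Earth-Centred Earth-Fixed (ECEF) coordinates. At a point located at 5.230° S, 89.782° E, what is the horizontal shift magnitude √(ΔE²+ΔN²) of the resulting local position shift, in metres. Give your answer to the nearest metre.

423 m

At φ = -5.230°, λ = 89.782°: sin φ = -0.091154, cos φ = 0.995837, sin λ = 0.999993, cos λ = 0.003805.
ΔE = −sin λ·ΔX + cos λ·ΔY = −(0.999993)·(418) + (0.003805)·(11) = -417.96 m.
ΔN = −sin φ cos λ·ΔX − sin φ sin λ·ΔY + cos φ·ΔZ = −(-0.091154)(0.003805)(418) − (-0.091154)(0.999993)(11) + (0.995837)(-65) = -63.58 m.
Horizontal magnitude = √(ΔE² + ΔN²) = √((-417.96)² + (-63.58)²) = 422.76 m.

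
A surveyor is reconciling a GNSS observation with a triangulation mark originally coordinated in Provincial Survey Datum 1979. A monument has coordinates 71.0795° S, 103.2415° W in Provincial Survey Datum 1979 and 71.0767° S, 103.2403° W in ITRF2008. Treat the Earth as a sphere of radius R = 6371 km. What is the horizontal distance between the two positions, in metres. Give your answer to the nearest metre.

314 m

Δφ = -71.0767° − -71.0795° = +0.0028°; Δλ = -103.2403° − -103.2415° = +0.0012°.
1° along a meridian = πR/180 = 111195 m.
ΔN = Δφ × 111195 = 311.3 m; ΔE = Δλ × 111195 × cos(-71.0795°) = +0.0012 × 111195 × 0.324256 = 43.3 m.
Distance = √(ΔE² + ΔN²) = √(43.3² + 311.3²) = 314.3 m.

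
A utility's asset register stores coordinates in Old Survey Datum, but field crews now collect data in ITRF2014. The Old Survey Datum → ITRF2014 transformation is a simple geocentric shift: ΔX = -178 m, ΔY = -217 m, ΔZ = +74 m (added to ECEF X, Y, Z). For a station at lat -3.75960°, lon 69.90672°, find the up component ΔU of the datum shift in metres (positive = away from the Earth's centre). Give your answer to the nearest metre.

At φ = -3.75960°, λ = 69.90672°: sin φ = -0.065570, cos φ = 0.997848, sin λ = 0.939135, cos λ = 0.343550.
ΔU = cos φ cos λ·ΔX + cos φ sin λ·ΔY + sin φ·ΔZ = (0.997848)(0.343550)(-178) + (0.997848)(0.939135)(-217) + (-0.065570)(74) = -269.23 m.

ΔU = -269 m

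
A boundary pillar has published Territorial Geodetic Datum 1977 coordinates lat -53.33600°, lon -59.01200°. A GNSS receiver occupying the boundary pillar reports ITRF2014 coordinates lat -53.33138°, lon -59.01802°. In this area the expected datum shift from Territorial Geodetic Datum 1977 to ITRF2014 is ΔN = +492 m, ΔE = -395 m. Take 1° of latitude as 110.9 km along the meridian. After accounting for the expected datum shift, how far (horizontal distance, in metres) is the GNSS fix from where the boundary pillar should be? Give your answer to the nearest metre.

Observed coordinate differences: Δφ = +0.00462°, Δλ = -0.00602°.
Converting to metres (1° lat = 110900 m, cos φ = 0.597121): observed ΔN = 512.4 m, observed ΔE = -398.6 m.
Subtracting the expected shift leaves a residual of 512.4 − (492) = 20.4 m north and -398.6 − (-395) = -3.6 m east.
Residual distance = √(20.4² + (-3.6)²) = 20.7 m.

21 m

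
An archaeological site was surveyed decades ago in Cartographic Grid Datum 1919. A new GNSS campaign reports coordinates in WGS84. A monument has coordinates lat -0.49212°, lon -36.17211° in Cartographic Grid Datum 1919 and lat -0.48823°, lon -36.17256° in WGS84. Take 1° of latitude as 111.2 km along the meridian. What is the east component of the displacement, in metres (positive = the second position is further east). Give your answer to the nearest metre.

ΔE = -50 m

Δφ = -0.48823° − -0.49212° = +0.00389°; Δλ = -36.17256° − -36.17211° = -0.00045°.
ΔN = Δφ × 111200 = 432.6 m; ΔE = Δλ × 111200 × cos(-0.49212°) = -0.00045 × 111200 × 0.999963 = -50.0 m.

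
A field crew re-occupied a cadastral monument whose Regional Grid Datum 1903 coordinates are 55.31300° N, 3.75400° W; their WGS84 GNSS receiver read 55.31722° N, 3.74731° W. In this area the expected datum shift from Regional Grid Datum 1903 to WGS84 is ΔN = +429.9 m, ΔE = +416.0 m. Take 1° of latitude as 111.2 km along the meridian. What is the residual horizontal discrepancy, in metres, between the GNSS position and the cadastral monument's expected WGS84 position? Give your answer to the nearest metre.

40 m

Observed coordinate differences: Δφ = +0.00422°, Δλ = +0.00669°.
Converting to metres (1° lat = 111200 m, cos φ = 0.569093): observed ΔN = 469.3 m, observed ΔE = 423.4 m.
Subtracting the expected shift leaves a residual of 469.3 − (429.9) = 39.4 m north and 423.4 − (416.0) = 7.4 m east.
Residual distance = √(39.4² + 7.4²) = 40.0 m.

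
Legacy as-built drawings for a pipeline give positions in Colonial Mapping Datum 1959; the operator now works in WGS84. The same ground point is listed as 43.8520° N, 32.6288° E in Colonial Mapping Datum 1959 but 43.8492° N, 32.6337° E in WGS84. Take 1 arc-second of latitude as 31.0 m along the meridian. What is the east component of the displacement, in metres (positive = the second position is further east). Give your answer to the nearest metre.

Δφ = 43.8492° − 43.8520° = -0.0028°; Δλ = 32.6337° − 32.6288° = +0.0049°.
1° of latitude = 3600 × 31.00 = 111600 m.
ΔN = Δφ × 111600 = -312.5 m; ΔE = Δλ × 111600 × cos(43.8520°) = +0.0049 × 111600 × 0.721132 = 394.3 m.

ΔE = 394 m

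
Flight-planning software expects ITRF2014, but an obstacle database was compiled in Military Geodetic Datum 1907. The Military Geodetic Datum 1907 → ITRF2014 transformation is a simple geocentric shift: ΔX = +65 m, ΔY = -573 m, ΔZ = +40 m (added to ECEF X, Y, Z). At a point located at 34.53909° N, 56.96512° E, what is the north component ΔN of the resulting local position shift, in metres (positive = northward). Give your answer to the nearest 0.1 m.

ΔN = 285.2 m

The local north axis is (−sin φ cos λ, −sin φ sin λ, cos φ), giving ΔN = -20.090 + 272.354 + 32.950 = 285.21 m.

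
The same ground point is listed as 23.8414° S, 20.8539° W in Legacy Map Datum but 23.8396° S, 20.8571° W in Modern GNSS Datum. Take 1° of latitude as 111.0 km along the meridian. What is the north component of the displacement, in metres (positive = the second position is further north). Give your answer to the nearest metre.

Δφ = -23.8396° − -23.8414° = +0.0018°; Δλ = -20.8571° − -20.8539° = -0.0032°.
ΔN = Δφ × 111000 = 199.8 m; ΔE = Δλ × 111000 × cos(-23.8414°) = -0.0032 × 111000 × 0.914668 = -324.9 m.

ΔN = 200 m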